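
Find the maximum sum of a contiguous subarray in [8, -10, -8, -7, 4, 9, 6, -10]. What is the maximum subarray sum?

Using Kadane's algorithm on [8, -10, -8, -7, 4, 9, 6, -10]:

Scanning through the array:
Position 1 (value -10): max_ending_here = -2, max_so_far = 8
Position 2 (value -8): max_ending_here = -8, max_so_far = 8
Position 3 (value -7): max_ending_here = -7, max_so_far = 8
Position 4 (value 4): max_ending_here = 4, max_so_far = 8
Position 5 (value 9): max_ending_here = 13, max_so_far = 13
Position 6 (value 6): max_ending_here = 19, max_so_far = 19
Position 7 (value -10): max_ending_here = 9, max_so_far = 19

Maximum subarray: [4, 9, 6]
Maximum sum: 19

The maximum subarray is [4, 9, 6] with sum 19. This subarray runs from index 4 to index 6.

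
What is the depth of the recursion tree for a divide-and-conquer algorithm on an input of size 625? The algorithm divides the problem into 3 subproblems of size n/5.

For divide and conquer with division factor 5:

Problem sizes at each level:
Level 0: 625
Level 1: 125
Level 2: 25
Level 3: 5
Level 4: 1

The root is level 0 and the size-1 base case is level 4 (the tree spans levels 0 through 4, i.e. 5 levels counting the root), so the depth is the number of divisions: log_5(625) = 4

The recursion tree depth is log_5(625) = 4. At each level, the problem size is divided by 5, so it takes 4 divisions to reduce to a base case of size 1. The algorithm makes 3 recursive calls at each level.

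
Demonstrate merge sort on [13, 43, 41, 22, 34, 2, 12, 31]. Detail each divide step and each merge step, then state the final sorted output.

Merge sort trace:

Split: [13, 43, 41, 22, 34, 2, 12, 31] -> [13, 43, 41, 22] and [34, 2, 12, 31]
  Split: [13, 43, 41, 22] -> [13, 43] and [41, 22]
    Split: [13, 43] -> [13] and [43]
    Merge: [13] + [43] -> [13, 43]
    Split: [41, 22] -> [41] and [22]
    Merge: [41] + [22] -> [22, 41]
  Merge: [13, 43] + [22, 41] -> [13, 22, 41, 43]
  Split: [34, 2, 12, 31] -> [34, 2] and [12, 31]
    Split: [34, 2] -> [34] and [2]
    Merge: [34] + [2] -> [2, 34]
    Split: [12, 31] -> [12] and [31]
    Merge: [12] + [31] -> [12, 31]
  Merge: [2, 34] + [12, 31] -> [2, 12, 31, 34]
Merge: [13, 22, 41, 43] + [2, 12, 31, 34] -> [2, 12, 13, 22, 31, 34, 41, 43]

Final sorted array: [2, 12, 13, 22, 31, 34, 41, 43]

The merge sort proceeds by recursively splitting the array and merging sorted halves.
After all merges, the sorted array is [2, 12, 13, 22, 31, 34, 41, 43].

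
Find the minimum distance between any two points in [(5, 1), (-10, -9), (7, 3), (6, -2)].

Computing all pairwise distances among 4 points:

d((5, 1), (-10, -9)) = 18.0278
d((5, 1), (7, 3)) = 2.8284 <-- minimum
d((5, 1), (6, -2)) = 3.1623
d((-10, -9), (7, 3)) = 20.8087
d((-10, -9), (6, -2)) = 17.4642
d((7, 3), (6, -2)) = 5.099

Closest pair: (5, 1) and (7, 3) with distance 2.8284

The closest pair is (5, 1) and (7, 3) with Euclidean distance 2.8284. For 4 points, brute-force pairwise comparison is shown above. For large n, the divide-and-conquer algorithm (sort by x, recurse on halves, check the dividing strip) achieves O(n log n).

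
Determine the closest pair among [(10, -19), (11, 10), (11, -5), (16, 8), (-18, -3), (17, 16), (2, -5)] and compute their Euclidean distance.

Computing all pairwise distances among 7 points:

d((10, -19), (11, 10)) = 29.0172
d((10, -19), (11, -5)) = 14.0357
d((10, -19), (16, 8)) = 27.6586
d((10, -19), (-18, -3)) = 32.249
d((10, -19), (17, 16)) = 35.6931
d((10, -19), (2, -5)) = 16.1245
d((11, 10), (11, -5)) = 15.0
d((11, 10), (16, 8)) = 5.3852 <-- minimum
d((11, 10), (-18, -3)) = 31.7805
d((11, 10), (17, 16)) = 8.4853
d((11, 10), (2, -5)) = 17.4929
d((11, -5), (16, 8)) = 13.9284
d((11, -5), (-18, -3)) = 29.0689
d((11, -5), (17, 16)) = 21.8403
d((11, -5), (2, -5)) = 9.0
d((16, 8), (-18, -3)) = 35.7351
d((16, 8), (17, 16)) = 8.0623
d((16, 8), (2, -5)) = 19.105
d((-18, -3), (17, 16)) = 39.8246
d((-18, -3), (2, -5)) = 20.0998
d((17, 16), (2, -5)) = 25.807

Closest pair: (11, 10) and (16, 8) with distance 5.3852

The closest pair is (11, 10) and (16, 8) with Euclidean distance 5.3852. For 7 points, brute-force pairwise comparison is shown above. For large n, the divide-and-conquer algorithm (sort by x, recurse on halves, check the dividing strip) achieves O(n log n).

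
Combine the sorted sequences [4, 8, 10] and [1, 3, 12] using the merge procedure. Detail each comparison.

Merging process:

Compare 4 vs 1: take 1 from right. Merged: [1]
Compare 4 vs 3: take 3 from right. Merged: [1, 3]
Compare 4 vs 12: take 4 from left. Merged: [1, 3, 4]
Compare 8 vs 12: take 8 from left. Merged: [1, 3, 4, 8]
Compare 10 vs 12: take 10 from left. Merged: [1, 3, 4, 8, 10]
Append remaining from right: [12]. Merged: [1, 3, 4, 8, 10, 12]

Final merged array: [1, 3, 4, 8, 10, 12]
Total comparisons: 5

The merged array is [1, 3, 4, 8, 10, 12], requiring 5 comparisons. The merge step runs in O(n) time where n is the total number of elements.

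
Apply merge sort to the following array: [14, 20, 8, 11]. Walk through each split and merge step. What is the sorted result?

Merge sort trace:

Split: [14, 20, 8, 11] -> [14, 20] and [8, 11]
  Split: [14, 20] -> [14] and [20]
  Merge: [14] + [20] -> [14, 20]
  Split: [8, 11] -> [8] and [11]
  Merge: [8] + [11] -> [8, 11]
Merge: [14, 20] + [8, 11] -> [8, 11, 14, 20]

Final sorted array: [8, 11, 14, 20]

The merge sort proceeds by recursively splitting the array and merging sorted halves.
After all merges, the sorted array is [8, 11, 14, 20].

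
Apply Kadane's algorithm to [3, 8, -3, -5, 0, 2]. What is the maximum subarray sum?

Using Kadane's algorithm on [3, 8, -3, -5, 0, 2]:

Scanning through the array:
Position 1 (value 8): max_ending_here = 11, max_so_far = 11
Position 2 (value -3): max_ending_here = 8, max_so_far = 11
Position 3 (value -5): max_ending_here = 3, max_so_far = 11
Position 4 (value 0): max_ending_here = 3, max_so_far = 11
Position 5 (value 2): max_ending_here = 5, max_so_far = 11

Maximum subarray: [3, 8]
Maximum sum: 11

The maximum subarray is [3, 8] with sum 11. This subarray runs from index 0 to index 1.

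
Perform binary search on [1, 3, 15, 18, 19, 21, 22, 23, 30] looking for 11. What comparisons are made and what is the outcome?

Binary search for 11 in [1, 3, 15, 18, 19, 21, 22, 23, 30]:

lo=0, hi=8, mid=4, arr[mid]=19 -> 19 > 11, search left half
lo=0, hi=3, mid=1, arr[mid]=3 -> 3 < 11, search right half
lo=2, hi=3, mid=2, arr[mid]=15 -> 15 > 11, search left half
lo=2 > hi=1, target 11 not found

Binary search determines that 11 is not in the array after 3 comparisons. The search space was exhausted without finding the target.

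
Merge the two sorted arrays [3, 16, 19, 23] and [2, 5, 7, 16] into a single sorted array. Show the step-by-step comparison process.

Merging process:

Compare 3 vs 2: take 2 from right. Merged: [2]
Compare 3 vs 5: take 3 from left. Merged: [2, 3]
Compare 16 vs 5: take 5 from right. Merged: [2, 3, 5]
Compare 16 vs 7: take 7 from right. Merged: [2, 3, 5, 7]
Compare 16 vs 16: take 16 from left. Merged: [2, 3, 5, 7, 16]
Compare 19 vs 16: take 16 from right. Merged: [2, 3, 5, 7, 16, 16]
Append remaining from left: [19, 23]. Merged: [2, 3, 5, 7, 16, 16, 19, 23]

Final merged array: [2, 3, 5, 7, 16, 16, 19, 23]
Total comparisons: 6

The merged array is [2, 3, 5, 7, 16, 16, 19, 23], requiring 6 comparisons. The merge step runs in O(n) time where n is the total number of elements.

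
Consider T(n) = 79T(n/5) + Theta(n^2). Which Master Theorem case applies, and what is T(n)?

Master Theorem for T(n) = 79T(n/5) + O(n^2):

a = 79, b = 5, c = 2
log_b(a) = log_5(79) = 2.7149

Case 1: c = 2 < log_5(79) = 2.7149
T(n) = O(n^(log_5 79))

For T(n) = 79T(n/5) + O(n^2): log_5(79) = 2.7149. This is Case 1 of the Master Theorem (c < log_b(a), work dominated by leaves), giving O(n^(log_5 79)).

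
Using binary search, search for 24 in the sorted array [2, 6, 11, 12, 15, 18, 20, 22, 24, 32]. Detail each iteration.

Binary search for 24 in [2, 6, 11, 12, 15, 18, 20, 22, 24, 32]:

lo=0, hi=9, mid=4, arr[mid]=15 -> 15 < 24, search right half
lo=5, hi=9, mid=7, arr[mid]=22 -> 22 < 24, search right half
lo=8, hi=9, mid=8, arr[mid]=24 -> Found target at index 8!

Binary search finds 24 at index 8 after 3 comparisons. The search repeatedly halves the search space by comparing with the middle element.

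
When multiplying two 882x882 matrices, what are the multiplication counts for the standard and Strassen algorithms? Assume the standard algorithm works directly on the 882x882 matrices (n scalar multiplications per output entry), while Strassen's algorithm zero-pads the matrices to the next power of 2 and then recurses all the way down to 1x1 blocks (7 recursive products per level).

Matrix multiplication for 882x882 matrices:

Strassen's algorithm requires power-of-2 dimensions. Pad 882x882 to 1024x1024 (next power of 2).

Standard algorithm: 882^3 = 686128968 multiplications
Strassen's algorithm: 7^(log2(1024)) = 7^10 = 282475249 multiplications
Savings: 686128968 - 282475249 = 403653719 multiplications

Standard: 686128968 multiplications (882^3). Strassen: 282475249 multiplications (7^10, after padding to 1024x1024). Strassen reduces 8 recursive multiplications to 7 at each level.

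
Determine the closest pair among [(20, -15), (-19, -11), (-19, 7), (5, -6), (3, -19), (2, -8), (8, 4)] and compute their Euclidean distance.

Computing all pairwise distances among 7 points:

d((20, -15), (-19, -11)) = 39.2046
d((20, -15), (-19, 7)) = 44.7772
d((20, -15), (5, -6)) = 17.4929
d((20, -15), (3, -19)) = 17.4642
d((20, -15), (2, -8)) = 19.3132
d((20, -15), (8, 4)) = 22.4722
d((-19, -11), (-19, 7)) = 18.0
d((-19, -11), (5, -6)) = 24.5153
d((-19, -11), (3, -19)) = 23.4094
d((-19, -11), (2, -8)) = 21.2132
d((-19, -11), (8, 4)) = 30.8869
d((-19, 7), (5, -6)) = 27.2947
d((-19, 7), (3, -19)) = 34.0588
d((-19, 7), (2, -8)) = 25.807
d((-19, 7), (8, 4)) = 27.1662
d((5, -6), (3, -19)) = 13.1529
d((5, -6), (2, -8)) = 3.6056 <-- minimum
d((5, -6), (8, 4)) = 10.4403
d((3, -19), (2, -8)) = 11.0454
d((3, -19), (8, 4)) = 23.5372
d((2, -8), (8, 4)) = 13.4164

Closest pair: (5, -6) and (2, -8) with distance 3.6056

The closest pair is (5, -6) and (2, -8) with Euclidean distance 3.6056. For 7 points, brute-force pairwise comparison is shown above. For large n, the divide-and-conquer algorithm (sort by x, recurse on halves, check the dividing strip) achieves O(n log n).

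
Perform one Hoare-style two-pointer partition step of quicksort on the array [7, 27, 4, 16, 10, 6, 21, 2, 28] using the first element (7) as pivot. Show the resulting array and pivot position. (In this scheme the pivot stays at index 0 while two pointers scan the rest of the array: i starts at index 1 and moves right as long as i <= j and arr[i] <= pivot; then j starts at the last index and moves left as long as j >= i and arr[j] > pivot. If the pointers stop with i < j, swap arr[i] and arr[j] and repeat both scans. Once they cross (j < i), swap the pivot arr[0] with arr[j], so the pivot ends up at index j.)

Hoare-style two-pointer partition with pivot = 7:

Initial array: [7, 27, 4, 16, 10, 6, 21, 2, 28]

Pointers start at i = 1, j = 8.
i stops at index 1 (arr[1]=27 > 7), j stops at index 7 (arr[7]=2 <= 7): swap arr[1] and arr[7], array becomes [7, 2, 4, 16, 10, 6, 21, 27, 28]
i stops at index 3 (arr[3]=16 > 7), j stops at index 5 (arr[5]=6 <= 7): swap arr[3] and arr[5], array becomes [7, 2, 4, 6, 10, 16, 21, 27, 28]
i ends at 4, j ends at 3: the pointers have crossed (j < i), so scanning stops.

Swap pivot arr[0] with arr[3] to place pivot at position 3: [6, 2, 4, 7, 10, 16, 21, 27, 28]
Pivot position: 3

After partitioning with pivot 7, the array becomes [6, 2, 4, 7, 10, 16, 21, 27, 28]. The pivot is placed at index 3. All elements to the left of the pivot are <= 7, and all elements to the right are > 7.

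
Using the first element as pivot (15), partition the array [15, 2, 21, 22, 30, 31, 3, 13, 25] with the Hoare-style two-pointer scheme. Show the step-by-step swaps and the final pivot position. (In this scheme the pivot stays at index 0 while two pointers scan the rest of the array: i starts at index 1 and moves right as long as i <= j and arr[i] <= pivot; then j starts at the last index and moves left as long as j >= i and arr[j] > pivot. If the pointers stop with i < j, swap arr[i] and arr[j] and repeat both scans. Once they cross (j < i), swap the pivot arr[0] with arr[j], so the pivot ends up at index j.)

Hoare-style two-pointer partition with pivot = 15:

Initial array: [15, 2, 21, 22, 30, 31, 3, 13, 25]

Pointers start at i = 1, j = 8.
i stops at index 2 (arr[2]=21 > 15), j stops at index 7 (arr[7]=13 <= 15): swap arr[2] and arr[7], array becomes [15, 2, 13, 22, 30, 31, 3, 21, 25]
i stops at index 3 (arr[3]=22 > 15), j stops at index 6 (arr[6]=3 <= 15): swap arr[3] and arr[6], array becomes [15, 2, 13, 3, 30, 31, 22, 21, 25]
i ends at 4, j ends at 3: the pointers have crossed (j < i), so scanning stops.

Swap pivot arr[0] with arr[3] to place pivot at position 3: [3, 2, 13, 15, 30, 31, 22, 21, 25]
Pivot position: 3

After partitioning with pivot 15, the array becomes [3, 2, 13, 15, 30, 31, 22, 21, 25]. The pivot is placed at index 3. All elements to the left of the pivot are <= 15, and all elements to the right are > 15.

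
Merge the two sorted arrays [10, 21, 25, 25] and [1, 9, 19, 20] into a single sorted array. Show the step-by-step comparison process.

Merging process:

Compare 10 vs 1: take 1 from right. Merged: [1]
Compare 10 vs 9: take 9 from right. Merged: [1, 9]
Compare 10 vs 19: take 10 from left. Merged: [1, 9, 10]
Compare 21 vs 19: take 19 from right. Merged: [1, 9, 10, 19]
Compare 21 vs 20: take 20 from right. Merged: [1, 9, 10, 19, 20]
Append remaining from left: [21, 25, 25]. Merged: [1, 9, 10, 19, 20, 21, 25, 25]

Final merged array: [1, 9, 10, 19, 20, 21, 25, 25]
Total comparisons: 5

The merged array is [1, 9, 10, 19, 20, 21, 25, 25], requiring 5 comparisons. The merge step runs in O(n) time where n is the total number of elements.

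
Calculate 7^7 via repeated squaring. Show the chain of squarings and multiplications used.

Computing 7^7 by squaring (build up from 7^1; each line after the first costs one multiplication):

7^1 = 7
7^2 = (7^1)^2 = 7^2 = 49
7^3 = 7 * 7^2 = 7 * 49 = 343
7^6 = (7^3)^2 = 343^2 = 117649
7^7 = 7 * 7^6 = 7 * 117649 = 823543

Result: 823543
Multiplications needed: 4 (4 lines after 7^1)

7^7 = 823543. Using exponentiation by squaring, this requires 4 multiplications. The key idea: if the exponent is even, square the half-power; if odd, multiply by the base once.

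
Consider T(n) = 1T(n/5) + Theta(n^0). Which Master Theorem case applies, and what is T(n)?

Master Theorem for T(n) = 1T(n/5) + O(n^0):

a = 1, b = 5, c = 0
log_b(a) = log_5(1) = 0.0000

Case 2: c = 0 = log_5(1) = 0.0000
T(n) = O(n^0 log n) = O(log n)

For T(n) = 1T(n/5) + O(n^0): log_5(1) = 0.0000. This is Case 2 of the Master Theorem (c = log_b(a), equal work at all levels), giving O(log n).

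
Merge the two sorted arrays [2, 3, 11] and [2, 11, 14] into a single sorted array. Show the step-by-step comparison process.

Merging process:

Compare 2 vs 2: take 2 from left. Merged: [2]
Compare 3 vs 2: take 2 from right. Merged: [2, 2]
Compare 3 vs 11: take 3 from left. Merged: [2, 2, 3]
Compare 11 vs 11: take 11 from left. Merged: [2, 2, 3, 11]
Append remaining from right: [11, 14]. Merged: [2, 2, 3, 11, 11, 14]

Final merged array: [2, 2, 3, 11, 11, 14]
Total comparisons: 4

The merged array is [2, 2, 3, 11, 11, 14], requiring 4 comparisons. The merge step runs in O(n) time where n is the total number of elements.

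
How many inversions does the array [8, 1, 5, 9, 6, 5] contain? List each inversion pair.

Finding inversions in [8, 1, 5, 9, 6, 5]:

(0, 1): arr[0]=8 > arr[1]=1
(0, 2): arr[0]=8 > arr[2]=5
(0, 4): arr[0]=8 > arr[4]=6
(0, 5): arr[0]=8 > arr[5]=5
(3, 4): arr[3]=9 > arr[4]=6
(3, 5): arr[3]=9 > arr[5]=5
(4, 5): arr[4]=6 > arr[5]=5

Total inversions: 7

The array has 7 inversion(s): (0,1), (0,2), (0,4), (0,5), (3,4), (3,5), (4,5). Each pair (i,j) satisfies i < j and arr[i] > arr[j].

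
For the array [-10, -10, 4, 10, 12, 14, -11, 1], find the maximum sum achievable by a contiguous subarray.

Using Kadane's algorithm on [-10, -10, 4, 10, 12, 14, -11, 1]:

Scanning through the array:
Position 1 (value -10): max_ending_here = -10, max_so_far = -10
Position 2 (value 4): max_ending_here = 4, max_so_far = 4
Position 3 (value 10): max_ending_here = 14, max_so_far = 14
Position 4 (value 12): max_ending_here = 26, max_so_far = 26
Position 5 (value 14): max_ending_here = 40, max_so_far = 40
Position 6 (value -11): max_ending_here = 29, max_so_far = 40
Position 7 (value 1): max_ending_here = 30, max_so_far = 40

Maximum subarray: [4, 10, 12, 14]
Maximum sum: 40

The maximum subarray is [4, 10, 12, 14] with sum 40. This subarray runs from index 2 to index 5.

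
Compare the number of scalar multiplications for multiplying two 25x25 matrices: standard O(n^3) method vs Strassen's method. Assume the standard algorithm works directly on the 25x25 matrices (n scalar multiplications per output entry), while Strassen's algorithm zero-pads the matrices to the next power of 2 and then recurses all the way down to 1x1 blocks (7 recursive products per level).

Matrix multiplication for 25x25 matrices:

Strassen's algorithm requires power-of-2 dimensions. Pad 25x25 to 32x32 (next power of 2).

Standard algorithm: 25^3 = 15625 multiplications
Strassen's algorithm: 7^(log2(32)) = 7^5 = 16807 multiplications
Difference: 15625 - 16807 = -1182 (Strassen uses MORE here due to padding overhead — for small or just-over-power-of-2 n, padding can outweigh the per-level savings)

Standard: 15625 multiplications (25^3). Strassen: 16807 multiplications (7^5, after padding to 32x32). Strassen reduces 8 recursive multiplications to 7 at each level.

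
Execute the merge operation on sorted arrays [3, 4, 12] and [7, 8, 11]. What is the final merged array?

Merging process:

Compare 3 vs 7: take 3 from left. Merged: [3]
Compare 4 vs 7: take 4 from left. Merged: [3, 4]
Compare 12 vs 7: take 7 from right. Merged: [3, 4, 7]
Compare 12 vs 8: take 8 from right. Merged: [3, 4, 7, 8]
Compare 12 vs 11: take 11 from right. Merged: [3, 4, 7, 8, 11]
Append remaining from left: [12]. Merged: [3, 4, 7, 8, 11, 12]

Final merged array: [3, 4, 7, 8, 11, 12]
Total comparisons: 5

The merged array is [3, 4, 7, 8, 11, 12], requiring 5 comparisons. The merge step runs in O(n) time where n is the total number of elements.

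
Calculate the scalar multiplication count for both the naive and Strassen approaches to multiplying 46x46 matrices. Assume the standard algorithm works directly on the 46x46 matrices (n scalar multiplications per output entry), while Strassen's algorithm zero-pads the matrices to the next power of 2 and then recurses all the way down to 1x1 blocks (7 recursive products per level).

Matrix multiplication for 46x46 matrices:

Strassen's algorithm requires power-of-2 dimensions. Pad 46x46 to 64x64 (next power of 2).

Standard algorithm: 46^3 = 97336 multiplications
Strassen's algorithm: 7^(log2(64)) = 7^6 = 117649 multiplications
Difference: 97336 - 117649 = -20313 (Strassen uses MORE here due to padding overhead — for small or just-over-power-of-2 n, padding can outweigh the per-level savings)

Standard: 97336 multiplications (46^3). Strassen: 117649 multiplications (7^6, after padding to 64x64). Strassen reduces 8 recursive multiplications to 7 at each level.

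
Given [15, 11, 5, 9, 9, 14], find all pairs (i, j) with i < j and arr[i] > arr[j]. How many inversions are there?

Finding inversions in [15, 11, 5, 9, 9, 14]:

(0, 1): arr[0]=15 > arr[1]=11
(0, 2): arr[0]=15 > arr[2]=5
(0, 3): arr[0]=15 > arr[3]=9
(0, 4): arr[0]=15 > arr[4]=9
(0, 5): arr[0]=15 > arr[5]=14
(1, 2): arr[1]=11 > arr[2]=5
(1, 3): arr[1]=11 > arr[3]=9
(1, 4): arr[1]=11 > arr[4]=9

Total inversions: 8

The array has 8 inversion(s): (0,1), (0,2), (0,3), (0,4), (0,5), (1,2), (1,3), (1,4). Each pair (i,j) satisfies i < j and arr[i] > arr[j].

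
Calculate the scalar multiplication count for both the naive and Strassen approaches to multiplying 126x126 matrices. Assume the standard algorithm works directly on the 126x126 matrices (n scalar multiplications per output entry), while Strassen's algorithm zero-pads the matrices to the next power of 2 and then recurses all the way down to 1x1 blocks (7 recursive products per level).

Matrix multiplication for 126x126 matrices:

Strassen's algorithm requires power-of-2 dimensions. Pad 126x126 to 128x128 (next power of 2).

Standard algorithm: 126^3 = 2000376 multiplications
Strassen's algorithm: 7^(log2(128)) = 7^7 = 823543 multiplications
Savings: 2000376 - 823543 = 1176833 multiplications

Standard: 2000376 multiplications (126^3). Strassen: 823543 multiplications (7^7, after padding to 128x128). Strassen reduces 8 recursive multiplications to 7 at each level.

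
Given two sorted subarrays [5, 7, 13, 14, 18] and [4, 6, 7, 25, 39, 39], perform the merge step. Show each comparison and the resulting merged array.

Merging process:

Compare 5 vs 4: take 4 from right. Merged: [4]
Compare 5 vs 6: take 5 from left. Merged: [4, 5]
Compare 7 vs 6: take 6 from right. Merged: [4, 5, 6]
Compare 7 vs 7: take 7 from left. Merged: [4, 5, 6, 7]
Compare 13 vs 7: take 7 from right. Merged: [4, 5, 6, 7, 7]
Compare 13 vs 25: take 13 from left. Merged: [4, 5, 6, 7, 7, 13]
Compare 14 vs 25: take 14 from left. Merged: [4, 5, 6, 7, 7, 13, 14]
Compare 18 vs 25: take 18 from left. Merged: [4, 5, 6, 7, 7, 13, 14, 18]
Append remaining from right: [25, 39, 39]. Merged: [4, 5, 6, 7, 7, 13, 14, 18, 25, 39, 39]

Final merged array: [4, 5, 6, 7, 7, 13, 14, 18, 25, 39, 39]
Total comparisons: 8

The merged array is [4, 5, 6, 7, 7, 13, 14, 18, 25, 39, 39], requiring 8 comparisons. The merge step runs in O(n) time where n is the total number of elements.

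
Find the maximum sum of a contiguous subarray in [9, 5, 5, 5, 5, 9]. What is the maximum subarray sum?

Using Kadane's algorithm on [9, 5, 5, 5, 5, 9]:

Scanning through the array:
Position 1 (value 5): max_ending_here = 14, max_so_far = 14
Position 2 (value 5): max_ending_here = 19, max_so_far = 19
Position 3 (value 5): max_ending_here = 24, max_so_far = 24
Position 4 (value 5): max_ending_here = 29, max_so_far = 29
Position 5 (value 9): max_ending_here = 38, max_so_far = 38

Maximum subarray: [9, 5, 5, 5, 5, 9]
Maximum sum: 38

The maximum subarray is [9, 5, 5, 5, 5, 9] with sum 38. This subarray runs from index 0 to index 5.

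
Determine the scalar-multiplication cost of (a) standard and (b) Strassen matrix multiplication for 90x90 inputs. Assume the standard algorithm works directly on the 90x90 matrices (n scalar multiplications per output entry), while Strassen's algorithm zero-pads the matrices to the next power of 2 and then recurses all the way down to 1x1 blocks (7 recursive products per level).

Matrix multiplication for 90x90 matrices:

Strassen's algorithm requires power-of-2 dimensions. Pad 90x90 to 128x128 (next power of 2).

Standard algorithm: 90^3 = 729000 multiplications
Strassen's algorithm: 7^(log2(128)) = 7^7 = 823543 multiplications
Difference: 729000 - 823543 = -94543 (Strassen uses MORE here due to padding overhead — for small or just-over-power-of-2 n, padding can outweigh the per-level savings)

Standard: 729000 multiplications (90^3). Strassen: 823543 multiplications (7^7, after padding to 128x128). Strassen reduces 8 recursive multiplications to 7 at each level.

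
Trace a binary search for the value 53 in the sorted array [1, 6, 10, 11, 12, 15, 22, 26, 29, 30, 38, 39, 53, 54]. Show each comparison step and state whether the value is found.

Binary search for 53 in [1, 6, 10, 11, 12, 15, 22, 26, 29, 30, 38, 39, 53, 54]:

lo=0, hi=13, mid=6, arr[mid]=22 -> 22 < 53, search right half
lo=7, hi=13, mid=10, arr[mid]=38 -> 38 < 53, search right half
lo=11, hi=13, mid=12, arr[mid]=53 -> Found target at index 12!

Binary search finds 53 at index 12 after 3 comparisons. The search repeatedly halves the search space by comparing with the middle element.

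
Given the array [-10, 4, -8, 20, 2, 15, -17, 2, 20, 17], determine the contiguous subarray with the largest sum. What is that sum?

Using Kadane's algorithm on [-10, 4, -8, 20, 2, 15, -17, 2, 20, 17]:

Scanning through the array:
Position 1 (value 4): max_ending_here = 4, max_so_far = 4
Position 2 (value -8): max_ending_here = -4, max_so_far = 4
Position 3 (value 20): max_ending_here = 20, max_so_far = 20
Position 4 (value 2): max_ending_here = 22, max_so_far = 22
Position 5 (value 15): max_ending_here = 37, max_so_far = 37
Position 6 (value -17): max_ending_here = 20, max_so_far = 37
Position 7 (value 2): max_ending_here = 22, max_so_far = 37
Position 8 (value 20): max_ending_here = 42, max_so_far = 42
Position 9 (value 17): max_ending_here = 59, max_so_far = 59

Maximum subarray: [20, 2, 15, -17, 2, 20, 17]
Maximum sum: 59

The maximum subarray is [20, 2, 15, -17, 2, 20, 17] with sum 59. This subarray runs from index 3 to index 9.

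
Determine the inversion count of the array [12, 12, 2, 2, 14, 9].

Finding inversions in [12, 12, 2, 2, 14, 9]:

(0, 2): arr[0]=12 > arr[2]=2
(0, 3): arr[0]=12 > arr[3]=2
(0, 5): arr[0]=12 > arr[5]=9
(1, 2): arr[1]=12 > arr[2]=2
(1, 3): arr[1]=12 > arr[3]=2
(1, 5): arr[1]=12 > arr[5]=9
(4, 5): arr[4]=14 > arr[5]=9

Total inversions: 7

The array has 7 inversion(s): (0,2), (0,3), (0,5), (1,2), (1,3), (1,5), (4,5). Each pair (i,j) satisfies i < j and arr[i] > arr[j].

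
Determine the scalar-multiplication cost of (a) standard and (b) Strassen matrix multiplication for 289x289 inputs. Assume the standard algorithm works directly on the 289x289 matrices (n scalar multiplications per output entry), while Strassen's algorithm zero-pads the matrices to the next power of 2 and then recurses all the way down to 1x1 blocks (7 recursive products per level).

Matrix multiplication for 289x289 matrices:

Strassen's algorithm requires power-of-2 dimensions. Pad 289x289 to 512x512 (next power of 2).

Standard algorithm: 289^3 = 24137569 multiplications
Strassen's algorithm: 7^(log2(512)) = 7^9 = 40353607 multiplications
Difference: 24137569 - 40353607 = -16216038 (Strassen uses MORE here due to padding overhead — for small or just-over-power-of-2 n, padding can outweigh the per-level savings)

Standard: 24137569 multiplications (289^3). Strassen: 40353607 multiplications (7^9, after padding to 512x512). Strassen reduces 8 recursive multiplications to 7 at each level.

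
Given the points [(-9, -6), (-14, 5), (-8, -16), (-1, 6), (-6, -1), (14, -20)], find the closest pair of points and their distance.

Computing all pairwise distances among 6 points:

d((-9, -6), (-14, 5)) = 12.083
d((-9, -6), (-8, -16)) = 10.0499
d((-9, -6), (-1, 6)) = 14.4222
d((-9, -6), (-6, -1)) = 5.831 <-- minimum
d((-9, -6), (14, -20)) = 26.9258
d((-14, 5), (-8, -16)) = 21.8403
d((-14, 5), (-1, 6)) = 13.0384
d((-14, 5), (-6, -1)) = 10.0
d((-14, 5), (14, -20)) = 37.5366
d((-8, -16), (-1, 6)) = 23.0868
d((-8, -16), (-6, -1)) = 15.1327
d((-8, -16), (14, -20)) = 22.3607
d((-1, 6), (-6, -1)) = 8.6023
d((-1, 6), (14, -20)) = 30.0167
d((-6, -1), (14, -20)) = 27.5862

Closest pair: (-9, -6) and (-6, -1) with distance 5.831

The closest pair is (-9, -6) and (-6, -1) with Euclidean distance 5.831. For 6 points, brute-force pairwise comparison is shown above. For large n, the divide-and-conquer algorithm (sort by x, recurse on halves, check the dividing strip) achieves O(n log n).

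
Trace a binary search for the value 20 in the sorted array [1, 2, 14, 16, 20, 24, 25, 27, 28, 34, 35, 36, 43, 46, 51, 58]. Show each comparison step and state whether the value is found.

Binary search for 20 in [1, 2, 14, 16, 20, 24, 25, 27, 28, 34, 35, 36, 43, 46, 51, 58]:

lo=0, hi=15, mid=7, arr[mid]=27 -> 27 > 20, search left half
lo=0, hi=6, mid=3, arr[mid]=16 -> 16 < 20, search right half
lo=4, hi=6, mid=5, arr[mid]=24 -> 24 > 20, search left half
lo=4, hi=4, mid=4, arr[mid]=20 -> Found target at index 4!

Binary search finds 20 at index 4 after 4 comparisons. The search repeatedly halves the search space by comparing with the middle element.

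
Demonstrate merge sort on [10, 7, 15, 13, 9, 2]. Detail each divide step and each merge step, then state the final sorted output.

Merge sort trace:

Split: [10, 7, 15, 13, 9, 2] -> [10, 7, 15] and [13, 9, 2]
  Split: [10, 7, 15] -> [10] and [7, 15]
    Split: [7, 15] -> [7] and [15]
    Merge: [7] + [15] -> [7, 15]
  Merge: [10] + [7, 15] -> [7, 10, 15]
  Split: [13, 9, 2] -> [13] and [9, 2]
    Split: [9, 2] -> [9] and [2]
    Merge: [9] + [2] -> [2, 9]
  Merge: [13] + [2, 9] -> [2, 9, 13]
Merge: [7, 10, 15] + [2, 9, 13] -> [2, 7, 9, 10, 13, 15]

Final sorted array: [2, 7, 9, 10, 13, 15]

The merge sort proceeds by recursively splitting the array and merging sorted halves.
After all merges, the sorted array is [2, 7, 9, 10, 13, 15].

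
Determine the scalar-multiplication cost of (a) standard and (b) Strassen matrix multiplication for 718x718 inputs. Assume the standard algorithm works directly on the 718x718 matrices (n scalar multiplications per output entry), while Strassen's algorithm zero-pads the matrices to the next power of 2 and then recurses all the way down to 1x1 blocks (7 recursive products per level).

Matrix multiplication for 718x718 matrices:

Strassen's algorithm requires power-of-2 dimensions. Pad 718x718 to 1024x1024 (next power of 2).

Standard algorithm: 718^3 = 370146232 multiplications
Strassen's algorithm: 7^(log2(1024)) = 7^10 = 282475249 multiplications
Savings: 370146232 - 282475249 = 87670983 multiplications

Standard: 370146232 multiplications (718^3). Strassen: 282475249 multiplications (7^10, after padding to 1024x1024). Strassen reduces 8 recursive multiplications to 7 at each level.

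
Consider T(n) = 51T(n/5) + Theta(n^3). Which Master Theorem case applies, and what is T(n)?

Master Theorem for T(n) = 51T(n/5) + O(n^3):

a = 51, b = 5, c = 3
log_b(a) = log_5(51) = 2.4430

Case 3: c = 3 > log_5(51) = 2.4430
T(n) = O(n^3) = O(n^3)

For T(n) = 51T(n/5) + O(n^3): log_5(51) = 2.4430. This is Case 3 of the Master Theorem (c > log_b(a), work dominated by root), giving O(n^3).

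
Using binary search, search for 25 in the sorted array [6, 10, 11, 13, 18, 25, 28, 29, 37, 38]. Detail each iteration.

Binary search for 25 in [6, 10, 11, 13, 18, 25, 28, 29, 37, 38]:

lo=0, hi=9, mid=4, arr[mid]=18 -> 18 < 25, search right half
lo=5, hi=9, mid=7, arr[mid]=29 -> 29 > 25, search left half
lo=5, hi=6, mid=5, arr[mid]=25 -> Found target at index 5!

Binary search finds 25 at index 5 after 3 comparisons. The search repeatedly halves the search space by comparing with the middle element.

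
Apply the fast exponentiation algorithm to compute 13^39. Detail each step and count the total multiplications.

Computing 13^39 by squaring (build up from 13^1; each line after the first costs one multiplication):

13^1 = 13
13^2 = (13^1)^2 = 13^2 = 169
13^4 = (13^2)^2 = 169^2 = 28561
13^8 = (13^4)^2 = 28561^2 = 815730721
13^9 = 13 * 13^8 = 13 * 815730721 = 10604499373
13^18 = (13^9)^2 = 10604499373^2 = 112455406951957393129
13^19 = 13 * 13^18 = 13 * 112455406951957393129 = 1461920290375446110677
13^38 = (13^19)^2 = 1461920290375446110677^2 = 2137210935411428674141543654682486133398329
13^39 = 13 * 13^38 = 13 * 2137210935411428674141543654682486133398329 = 27783742160348572763840067510872319734178277

Result: 27783742160348572763840067510872319734178277
Multiplications needed: 8 (8 lines after 13^1)

13^39 = 27783742160348572763840067510872319734178277. Using exponentiation by squaring, this requires 8 multiplications. The key idea: if the exponent is even, square the half-power; if odd, multiply by the base once.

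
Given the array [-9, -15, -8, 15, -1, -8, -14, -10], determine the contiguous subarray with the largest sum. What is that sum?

Using Kadane's algorithm on [-9, -15, -8, 15, -1, -8, -14, -10]:

Scanning through the array:
Position 1 (value -15): max_ending_here = -15, max_so_far = -9
Position 2 (value -8): max_ending_here = -8, max_so_far = -8
Position 3 (value 15): max_ending_here = 15, max_so_far = 15
Position 4 (value -1): max_ending_here = 14, max_so_far = 15
Position 5 (value -8): max_ending_here = 6, max_so_far = 15
Position 6 (value -14): max_ending_here = -8, max_so_far = 15
Position 7 (value -10): max_ending_here = -10, max_so_far = 15

Maximum subarray: [15]
Maximum sum: 15

The maximum subarray is [15] with sum 15. This subarray runs from index 3 to index 3.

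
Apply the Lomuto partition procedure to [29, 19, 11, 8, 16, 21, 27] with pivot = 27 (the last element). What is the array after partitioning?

Lomuto partition with pivot = 27:

Initial array: [29, 19, 11, 8, 16, 21, 27]

arr[0]=29 > 27: no swap
arr[1]=19 <= 27: swap with position 0, array becomes [19, 29, 11, 8, 16, 21, 27]
arr[2]=11 <= 27: swap with position 1, array becomes [19, 11, 29, 8, 16, 21, 27]
arr[3]=8 <= 27: swap with position 2, array becomes [19, 11, 8, 29, 16, 21, 27]
arr[4]=16 <= 27: swap with position 3, array becomes [19, 11, 8, 16, 29, 21, 27]
arr[5]=21 <= 27: swap with position 4, array becomes [19, 11, 8, 16, 21, 29, 27]

Place pivot at position 5: [19, 11, 8, 16, 21, 27, 29]
Pivot position: 5

After partitioning with pivot 27, the array becomes [19, 11, 8, 16, 21, 27, 29]. The pivot is placed at index 5. All elements to the left of the pivot are <= 27, and all elements to the right are > 27.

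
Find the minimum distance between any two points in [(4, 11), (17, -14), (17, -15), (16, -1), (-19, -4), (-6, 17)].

Computing all pairwise distances among 6 points:

d((4, 11), (17, -14)) = 28.178
d((4, 11), (17, -15)) = 29.0689
d((4, 11), (16, -1)) = 16.9706
d((4, 11), (-19, -4)) = 27.4591
d((4, 11), (-6, 17)) = 11.6619
d((17, -14), (17, -15)) = 1.0 <-- minimum
d((17, -14), (16, -1)) = 13.0384
d((17, -14), (-19, -4)) = 37.3631
d((17, -14), (-6, 17)) = 38.6005
d((17, -15), (16, -1)) = 14.0357
d((17, -15), (-19, -4)) = 37.6431
d((17, -15), (-6, 17)) = 39.4081
d((16, -1), (-19, -4)) = 35.1283
d((16, -1), (-6, 17)) = 28.4253
d((-19, -4), (-6, 17)) = 24.6982

Closest pair: (17, -14) and (17, -15) with distance 1.0

The closest pair is (17, -14) and (17, -15) with Euclidean distance 1.0. For 6 points, brute-force pairwise comparison is shown above. For large n, the divide-and-conquer algorithm (sort by x, recurse on halves, check the dividing strip) achieves O(n log n).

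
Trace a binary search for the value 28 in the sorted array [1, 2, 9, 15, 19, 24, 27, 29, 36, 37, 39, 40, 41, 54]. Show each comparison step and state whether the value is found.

Binary search for 28 in [1, 2, 9, 15, 19, 24, 27, 29, 36, 37, 39, 40, 41, 54]:

lo=0, hi=13, mid=6, arr[mid]=27 -> 27 < 28, search right half
lo=7, hi=13, mid=10, arr[mid]=39 -> 39 > 28, search left half
lo=7, hi=9, mid=8, arr[mid]=36 -> 36 > 28, search left half
lo=7, hi=7, mid=7, arr[mid]=29 -> 29 > 28, search left half
lo=7 > hi=6, target 28 not found

Binary search determines that 28 is not in the array after 4 comparisons. The search space was exhausted without finding the target.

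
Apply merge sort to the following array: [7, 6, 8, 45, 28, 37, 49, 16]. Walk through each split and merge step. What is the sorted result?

Merge sort trace:

Split: [7, 6, 8, 45, 28, 37, 49, 16] -> [7, 6, 8, 45] and [28, 37, 49, 16]
  Split: [7, 6, 8, 45] -> [7, 6] and [8, 45]
    Split: [7, 6] -> [7] and [6]
    Merge: [7] + [6] -> [6, 7]
    Split: [8, 45] -> [8] and [45]
    Merge: [8] + [45] -> [8, 45]
  Merge: [6, 7] + [8, 45] -> [6, 7, 8, 45]
  Split: [28, 37, 49, 16] -> [28, 37] and [49, 16]
    Split: [28, 37] -> [28] and [37]
    Merge: [28] + [37] -> [28, 37]
    Split: [49, 16] -> [49] and [16]
    Merge: [49] + [16] -> [16, 49]
  Merge: [28, 37] + [16, 49] -> [16, 28, 37, 49]
Merge: [6, 7, 8, 45] + [16, 28, 37, 49] -> [6, 7, 8, 16, 28, 37, 45, 49]

Final sorted array: [6, 7, 8, 16, 28, 37, 45, 49]

The merge sort proceeds by recursively splitting the array and merging sorted halves.
After all merges, the sorted array is [6, 7, 8, 16, 28, 37, 45, 49].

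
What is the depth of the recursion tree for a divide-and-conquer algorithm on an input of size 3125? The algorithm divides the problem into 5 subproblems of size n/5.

For divide and conquer with division factor 5:

Problem sizes at each level:
Level 0: 3125
Level 1: 625
Level 2: 125
Level 3: 25
Level 4: 5
Level 5: 1

The root is level 0 and the size-1 base case is level 5 (the tree spans levels 0 through 5, i.e. 6 levels counting the root), so the depth is the number of divisions: log_5(3125) = 5

The recursion tree depth is log_5(3125) = 5. At each level, the problem size is divided by 5, so it takes 5 divisions to reduce to a base case of size 1. The algorithm makes 5 recursive calls at each level.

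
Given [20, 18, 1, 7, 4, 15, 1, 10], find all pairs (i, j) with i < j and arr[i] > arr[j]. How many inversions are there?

Finding inversions in [20, 18, 1, 7, 4, 15, 1, 10]:

(0, 1): arr[0]=20 > arr[1]=18
(0, 2): arr[0]=20 > arr[2]=1
(0, 3): arr[0]=20 > arr[3]=7
(0, 4): arr[0]=20 > arr[4]=4
(0, 5): arr[0]=20 > arr[5]=15
(0, 6): arr[0]=20 > arr[6]=1
(0, 7): arr[0]=20 > arr[7]=10
(1, 2): arr[1]=18 > arr[2]=1
(1, 3): arr[1]=18 > arr[3]=7
(1, 4): arr[1]=18 > arr[4]=4
(1, 5): arr[1]=18 > arr[5]=15
(1, 6): arr[1]=18 > arr[6]=1
(1, 7): arr[1]=18 > arr[7]=10
(3, 4): arr[3]=7 > arr[4]=4
(3, 6): arr[3]=7 > arr[6]=1
(4, 6): arr[4]=4 > arr[6]=1
(5, 6): arr[5]=15 > arr[6]=1
(5, 7): arr[5]=15 > arr[7]=10

Total inversions: 18

The array has 18 inversion(s): (0,1), (0,2), (0,3), (0,4), (0,5), (0,6), (0,7), (1,2), (1,3), (1,4), (1,5), (1,6), (1,7), (3,4), (3,6), (4,6), (5,6), (5,7). Each pair (i,j) satisfies i < j and arr[i] > arr[j].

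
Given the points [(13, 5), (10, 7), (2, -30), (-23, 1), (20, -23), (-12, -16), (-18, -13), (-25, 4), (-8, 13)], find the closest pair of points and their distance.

Computing all pairwise distances among 9 points:

d((13, 5), (10, 7)) = 3.6056 <-- minimum
d((13, 5), (2, -30)) = 36.6879
d((13, 5), (-23, 1)) = 36.2215
d((13, 5), (20, -23)) = 28.8617
d((13, 5), (-12, -16)) = 32.6497
d((13, 5), (-18, -13)) = 35.8469
d((13, 5), (-25, 4)) = 38.0132
d((13, 5), (-8, 13)) = 22.4722
d((10, 7), (2, -30)) = 37.855
d((10, 7), (-23, 1)) = 33.541
d((10, 7), (20, -23)) = 31.6228
d((10, 7), (-12, -16)) = 31.8277
d((10, 7), (-18, -13)) = 34.4093
d((10, 7), (-25, 4)) = 35.1283
d((10, 7), (-8, 13)) = 18.9737
d((2, -30), (-23, 1)) = 39.8246
d((2, -30), (20, -23)) = 19.3132
d((2, -30), (-12, -16)) = 19.799
d((2, -30), (-18, -13)) = 26.2488
d((2, -30), (-25, 4)) = 43.4166
d((2, -30), (-8, 13)) = 44.1475
d((-23, 1), (20, -23)) = 49.2443
d((-23, 1), (-12, -16)) = 20.2485
d((-23, 1), (-18, -13)) = 14.8661
d((-23, 1), (-25, 4)) = 3.6056 <-- minimum
d((-23, 1), (-8, 13)) = 19.2094
d((20, -23), (-12, -16)) = 32.7567
d((20, -23), (-18, -13)) = 39.2938
d((20, -23), (-25, 4)) = 52.4786
d((20, -23), (-8, 13)) = 45.607
d((-12, -16), (-18, -13)) = 6.7082
d((-12, -16), (-25, 4)) = 23.8537
d((-12, -16), (-8, 13)) = 29.2746
d((-18, -13), (-25, 4)) = 18.3848
d((-18, -13), (-8, 13)) = 27.8568
d((-25, 4), (-8, 13)) = 19.2354

Minimum distance: 3.6056 (tie among 2 pairs: (13, 5) and (10, 7); (-23, 1) and (-25, 4))

The minimum Euclidean distance is 3.6056. There is a tie: 2 pairs achieve this minimum — (13, 5) and (10, 7); (-23, 1) and (-25, 4). Any of these is a valid closest pair. For 9 points, brute-force pairwise comparison is shown above. For large n, the divide-and-conquer algorithm (sort by x, recurse on halves, check the dividing strip) achieves O(n log n).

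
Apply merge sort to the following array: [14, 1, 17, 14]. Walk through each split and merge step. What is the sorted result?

Merge sort trace:

Split: [14, 1, 17, 14] -> [14, 1] and [17, 14]
  Split: [14, 1] -> [14] and [1]
  Merge: [14] + [1] -> [1, 14]
  Split: [17, 14] -> [17] and [14]
  Merge: [17] + [14] -> [14, 17]
Merge: [1, 14] + [14, 17] -> [1, 14, 14, 17]

Final sorted array: [1, 14, 14, 17]

The merge sort proceeds by recursively splitting the array and merging sorted halves.
After all merges, the sorted array is [1, 14, 14, 17].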